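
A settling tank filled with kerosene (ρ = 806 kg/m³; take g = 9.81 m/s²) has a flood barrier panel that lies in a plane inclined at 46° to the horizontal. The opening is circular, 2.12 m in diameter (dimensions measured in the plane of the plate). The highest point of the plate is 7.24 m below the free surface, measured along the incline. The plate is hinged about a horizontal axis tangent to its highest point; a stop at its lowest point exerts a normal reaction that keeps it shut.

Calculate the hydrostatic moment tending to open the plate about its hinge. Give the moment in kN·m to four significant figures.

M ≈ 182.3 kN·m

γ = ρg = 806 × 9.81 / 1000 = 7.90686 kN/m³.
Let θ = 46° be the plate's angle to the horizontal; measure y along the incline from where the plane meets the free surface. Vertical depth h = y·sinθ with sinθ = 0.719340.
The centroid is at the centre, 1.06 m below the top of the plate, so y_c = 7.24 + 1.06 = 8.3 m and h_c = 8.3 × 0.719340 = 5.97052 m.
A = π(1.06)² = 3.52989 m².
Resultant F = γ·h_c·A = 7.90686 × 5.97052 × 3.52989 = 166.639 kN.
I_c = πr⁴/4 = π × 1.06⁴/4 = 0.991547 m⁴.
Centre of pressure: y_p = y_c + I_c/(y_c·A) = 8.3 + 0.991547/(8.3 × 3.52989) = 8.3 + 0.0338434 = 8.33384 m along the plane.
The resultant acts 1.06 + 0.0338434 = 1.09384 m (along the plate) below the hinge at the top edge, so the moment about the hinge is M = F × 1.09384 = 166.639 × 1.09384 = 182.276 kN·m.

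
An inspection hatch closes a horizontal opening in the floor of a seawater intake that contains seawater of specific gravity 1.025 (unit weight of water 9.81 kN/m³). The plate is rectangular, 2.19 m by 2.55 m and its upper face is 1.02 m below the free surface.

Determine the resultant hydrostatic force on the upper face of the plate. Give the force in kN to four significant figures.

F ≈ 57.28 kN

γ = 1.025 × 9.81 = 10.05525 kN/m³.
The plate is horizontal, so pressure is uniform at p = γ·h = 10.05525 × 1.02 = 10.2564 kN/m².
A = 2.19 × 2.55 = 5.5845 m².
F = p·A = 10.2564 × 5.5845 = 57.2769 kN.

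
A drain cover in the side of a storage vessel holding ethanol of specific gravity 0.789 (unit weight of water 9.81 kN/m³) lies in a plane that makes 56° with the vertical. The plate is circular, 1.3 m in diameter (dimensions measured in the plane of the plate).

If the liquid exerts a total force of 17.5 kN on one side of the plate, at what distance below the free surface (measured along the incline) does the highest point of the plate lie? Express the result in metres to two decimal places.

y_top ≈ 2.40 m

γ = 0.789 × 9.81 = 7.74009 kN/m³.
A = π(0.65)² = 1.32732 m².
From F = γ·h_c·A, the centroid depth is h_c = 17.5/(7.74009 × 1.32732) = 1.7034 m.
The plate makes 56° with the vertical, i.e. θ = 90° − 56° = 34° to the horizontal. Measuring y along the incline from the free-surface line, vertical depth h = y·sinθ with sinθ = 0.559193.
Along the incline, y_c = h_c/sinθ = 1.7034/0.559193 = 3.04618 m.
The centroid is at the centre, 0.65 m below the top of the plate, so the highest point sits at y_top = 3.04618 − 0.65 = 2.39618 m along the incline.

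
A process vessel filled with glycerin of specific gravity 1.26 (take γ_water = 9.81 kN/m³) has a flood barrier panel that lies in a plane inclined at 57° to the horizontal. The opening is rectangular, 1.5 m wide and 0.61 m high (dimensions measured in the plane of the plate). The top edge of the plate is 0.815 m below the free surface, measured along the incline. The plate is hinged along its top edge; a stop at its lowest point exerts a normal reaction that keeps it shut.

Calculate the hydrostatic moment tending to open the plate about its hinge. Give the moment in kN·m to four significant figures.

γ = 1.26 × 9.81 = 12.3606 kN/m³.
Let θ = 57° be the plate's angle to the horizontal; measure y along the incline from where the plane meets the free surface. Vertical depth h = y·sinθ with sinθ = 0.838671.
The centroid lies 0.61/2 = 0.305 m below the top edge, so y_c = 0.815 + 0.305 = 1.12 m and h_c = 1.12 × 0.838671 = 0.939312 m.
A = 1.5 × 0.61 = 0.915 m².
Resultant F = γ·h_c·A = 12.3606 × 0.939312 × 0.915 = 10.6236 kN.
I_c = b·h³/12 = 1.5 × 0.61³/12 = 0.0283726 m⁴.
Centre of pressure: y_p = y_c + I_c/(y_c·A) = 1.12 + 0.0283726/(1.12 × 0.915) = 1.12 + 0.027686 = 1.14769 m along the plane.
The resultant acts 0.305 + 0.027686 = 0.332686 m (along the plate) below the hinge at the top edge, so the moment about the hinge is M = F × 0.332686 = 10.6236 × 0.332686 = 3.53432 kN·m.

M ≈ 3.534 kN·m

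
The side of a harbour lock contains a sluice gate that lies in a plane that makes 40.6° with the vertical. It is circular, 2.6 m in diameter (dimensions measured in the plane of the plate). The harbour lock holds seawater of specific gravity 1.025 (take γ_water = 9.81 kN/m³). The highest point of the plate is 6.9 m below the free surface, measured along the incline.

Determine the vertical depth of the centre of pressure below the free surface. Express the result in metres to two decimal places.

γ = 1.025 × 9.81 = 10.05525 kN/m³.
The plate makes 40.6° with the vertical, i.e. θ = 90° − 40.6° = 49.4° to the horizontal. Measuring y along the incline from the free-surface line, vertical depth h = y·sinθ with sinθ = 0.759271.
The centroid is at the centre, 1.3 m below the top of the plate, so y_c = 6.9 + 1.3 = 8.2 m and h_c = 8.2 × 0.759271 = 6.22602 m.
A = π(1.3)² = 5.30929 m².
Resultant F = γ·h_c·A = 10.05525 × 6.22602 × 5.30929 = 332.384 kN.
I_c = πr⁴/4 = π × 1.3⁴/4 = 2.24318 m⁴.
Centre of pressure: y_p = y_c + I_c/(y_c·A) = 8.2 + 2.24318/(8.2 × 5.30929) = 8.2 + 0.0515245 = 8.25152 m along the plane.
Vertically, h_p = y_p·sinθ = 8.25152 × 0.759271 = 6.26514 m.

h_p = 6.27 m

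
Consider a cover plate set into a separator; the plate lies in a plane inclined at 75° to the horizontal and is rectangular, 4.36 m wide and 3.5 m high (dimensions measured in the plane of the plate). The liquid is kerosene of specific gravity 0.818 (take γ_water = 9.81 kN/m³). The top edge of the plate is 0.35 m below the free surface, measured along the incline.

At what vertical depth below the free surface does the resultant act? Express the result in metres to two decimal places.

h_p = 2.50 m

γ = 0.818 × 9.81 = 8.02458 kN/m³.
Let θ = 75° be the plate's angle to the horizontal; measure y along the incline from where the plane meets the free surface. Vertical depth h = y·sinθ with sinθ = 0.965926.
The centroid lies 3.5/2 = 1.75 m below the top edge, so y_c = 0.35 + 1.75 = 2.1 m and h_c = 2.1 × 0.965926 = 2.02844 m.
A = 4.36 × 3.5 = 15.26 m².
Resultant F = γ·h_c·A = 8.02458 × 2.02844 × 15.26 = 248.393 kN.
I_c = b·h³/12 = 4.36 × 3.5³/12 = 15.5779 m⁴.
Centre of pressure: y_p = y_c + I_c/(y_c·A) = 2.1 + 15.5779/(2.1 × 15.26) = 2.1 + 0.486111 = 2.58611 m along the plane.
Vertically, h_p = y_p·sinθ = 2.58611 × 0.965926 = 2.49799 m.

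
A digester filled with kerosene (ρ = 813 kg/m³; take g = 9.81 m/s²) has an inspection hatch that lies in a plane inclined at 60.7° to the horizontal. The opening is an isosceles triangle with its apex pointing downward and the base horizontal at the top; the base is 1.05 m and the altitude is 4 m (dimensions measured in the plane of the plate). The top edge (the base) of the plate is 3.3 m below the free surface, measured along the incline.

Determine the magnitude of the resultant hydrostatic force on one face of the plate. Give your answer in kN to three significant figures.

γ = ρg = 813 × 9.81 / 1000 = 7.97553 kN/m³.
Let θ = 60.7° be the plate's angle to the horizontal; measure y along the incline from where the plane meets the free surface. Vertical depth h = y·sinθ with sinθ = 0.872069.
With the apex down, the centroid sits h/3 = 4/3 = 1.33333 m below the base (the top edge), so y_c = 3.3 + 1.33333 = 4.63333 m and h_c = 4.63333 × 0.872069 = 4.04058 m.
A = ½ × 1.05 × 4 = 2.1 m².
Resultant F = γ·h_c·A = 7.97553 × 4.04058 × 2.1 = 67.6741 kN.

F ≈ 67.7 kN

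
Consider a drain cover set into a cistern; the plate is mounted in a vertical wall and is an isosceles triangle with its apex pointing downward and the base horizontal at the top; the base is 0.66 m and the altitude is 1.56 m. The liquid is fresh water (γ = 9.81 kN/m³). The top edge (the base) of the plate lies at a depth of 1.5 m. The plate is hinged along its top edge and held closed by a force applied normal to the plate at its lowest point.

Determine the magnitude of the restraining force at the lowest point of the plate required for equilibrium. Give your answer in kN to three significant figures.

γ = 9.81 kN/m³.
With the apex down, the centroid sits h/3 = 1.56/3 = 0.52 m below the base (the top edge), so the centroid depth is h_c = 1.5 + 0.52 = 2.02 m.
A = ½ × 0.66 × 1.56 = 0.5148 m².
Resultant F = γ·h_c·A = 9.81 × 2.02 × 0.5148 = 10.2014 kN.
I_c = b·h³/36 = 0.66 × 1.56³/36 = 0.069601 m⁴.
Centre of pressure: y_p = y_c + I_c/(y_c·A) = 2.02 + 0.069601/(2.02 × 0.5148) = 2.02 + 0.0669307 = 2.08693 m along the plane.
The resultant acts 0.52 + 0.0669307 = 0.586931 m (along the plate) below the hinge at the top edge, so the moment about the hinge is M = F × 0.586931 = 10.2014 × 0.586931 = 5.98752 kN·m.
A normal force at the bottom, 1.56 m from the hinge, must supply this moment: P = 5.98752/1.56 = 3.83815 kN.

P ≈ 3.84 kN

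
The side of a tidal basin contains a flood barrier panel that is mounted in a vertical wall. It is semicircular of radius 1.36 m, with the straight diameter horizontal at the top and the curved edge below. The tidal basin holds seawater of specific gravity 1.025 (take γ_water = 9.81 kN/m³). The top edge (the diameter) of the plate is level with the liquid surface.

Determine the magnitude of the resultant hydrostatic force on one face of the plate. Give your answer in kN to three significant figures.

γ = 1.025 × 9.81 = 10.05525 kN/m³.
The centroid of a semicircle lies 4r/(3π) = 0.577202 m from the diameter, here below the top edge, so the centroid depth is h_c = 0.577202 m.
A = πr²/2 = π × 1.36²/2 = 2.90534 m².
Resultant F = γ·h_c·A = 10.05525 × 0.577202 × 2.90534 = 16.8623 kN.

F ≈ 16.9 kN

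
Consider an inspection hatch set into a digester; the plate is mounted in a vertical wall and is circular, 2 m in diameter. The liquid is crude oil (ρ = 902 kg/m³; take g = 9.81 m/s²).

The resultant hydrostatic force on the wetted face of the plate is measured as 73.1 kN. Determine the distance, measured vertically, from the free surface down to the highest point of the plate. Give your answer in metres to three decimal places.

d_top ≈ 1.630 m

γ = ρg = 902 × 9.81 / 1000 = 8.84862 kN/m³.
A = π(1)² = 3.14159 m².
From F = γ·h_c·A, the centroid depth is h_c = 73.1/(8.84862 × 3.14159) = 2.62962 m.
The centroid is at the centre, 1 m below the top of the plate, so the highest point sits at h_top = 2.62962 − 1 = 1.62962 m below the surface.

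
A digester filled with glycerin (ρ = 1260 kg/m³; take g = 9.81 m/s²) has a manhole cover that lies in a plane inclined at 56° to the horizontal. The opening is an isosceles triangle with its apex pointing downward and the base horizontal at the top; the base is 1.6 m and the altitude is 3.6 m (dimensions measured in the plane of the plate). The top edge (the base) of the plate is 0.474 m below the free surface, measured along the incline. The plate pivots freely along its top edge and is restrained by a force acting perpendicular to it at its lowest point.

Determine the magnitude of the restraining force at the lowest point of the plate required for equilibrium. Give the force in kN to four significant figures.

P ≈ 22.37 kN

γ = ρg = 1260 × 9.81 / 1000 = 12.3606 kN/m³.
Let θ = 56° be the plate's angle to the horizontal; measure y along the incline from where the plane meets the free surface. Vertical depth h = y·sinθ with sinθ = 0.829038.
With the apex down, the centroid sits h/3 = 3.6/3 = 1.2 m below the base (the top edge), so y_c = 0.474 + 1.2 = 1.674 m and h_c = 1.674 × 0.829038 = 1.38781 m.
A = ½ × 1.6 × 3.6 = 2.88 m².
Resultant F = γ·h_c·A = 12.3606 × 1.38781 × 2.88 = 49.404 kN.
I_c = b·h³/36 = 1.6 × 3.6³/36 = 2.0736 m⁴.
Centre of pressure: y_p = y_c + I_c/(y_c·A) = 1.674 + 2.0736/(1.674 × 2.88) = 1.674 + 0.430108 = 2.10411 m along the plane.
The resultant acts 1.2 + 0.430108 = 1.63011 m (along the plate) below the hinge at the top edge, so the moment about the hinge is M = F × 1.63011 = 49.404 × 1.63011 = 80.534 kN·m.
A normal force at the bottom, 3.6 m from the hinge, must supply this moment: P = 80.534/3.6 = 22.3706 kN.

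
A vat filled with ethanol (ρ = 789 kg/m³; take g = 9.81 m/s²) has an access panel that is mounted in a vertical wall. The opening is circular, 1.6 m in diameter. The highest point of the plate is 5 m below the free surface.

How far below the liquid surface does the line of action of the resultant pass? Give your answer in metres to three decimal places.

γ = ρg = 789 × 9.81 / 1000 = 7.74009 kN/m³.
The centroid is at the centre, 0.8 m below the top of the plate, so the centroid depth is h_c = 5 + 0.8 = 5.8 m.
A = π(0.8)² = 2.01062 m².
Resultant F = γ·h_c·A = 7.74009 × 5.8 × 2.01062 = 90.2618 kN.
I_c = πr⁴/4 = π × 0.8⁴/4 = 0.321699 m⁴.
Centre of pressure: y_p = y_c + I_c/(y_c·A) = 5.8 + 0.321699/(5.8 × 2.01062) = 5.8 + 0.0275862 = 5.82759 m along the plane.

h_p = 5.828 m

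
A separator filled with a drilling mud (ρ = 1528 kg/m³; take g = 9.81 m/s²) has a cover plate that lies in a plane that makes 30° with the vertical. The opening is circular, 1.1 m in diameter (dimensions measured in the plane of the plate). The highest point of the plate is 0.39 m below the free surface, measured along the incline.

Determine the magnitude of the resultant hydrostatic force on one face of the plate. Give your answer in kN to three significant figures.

γ = ρg = 1528 × 9.81 / 1000 = 14.98968 kN/m³.
The plate makes 30° with the vertical, i.e. θ = 90° − 30° = 60° to the horizontal. Measuring y along the incline from the free-surface line, vertical depth h = y·sinθ with sinθ = 0.866025.
The centroid is at the centre, 0.55 m below the top of the plate, so y_c = 0.39 + 0.55 = 0.94 m and h_c = 0.94 × 0.866025 = 0.814064 m.
A = π(0.55)² = 0.950332 m².
Resultant F = γ·h_c·A = 14.98968 × 0.814064 × 0.950332 = 11.5965 kN.

F ≈ 11.6 kN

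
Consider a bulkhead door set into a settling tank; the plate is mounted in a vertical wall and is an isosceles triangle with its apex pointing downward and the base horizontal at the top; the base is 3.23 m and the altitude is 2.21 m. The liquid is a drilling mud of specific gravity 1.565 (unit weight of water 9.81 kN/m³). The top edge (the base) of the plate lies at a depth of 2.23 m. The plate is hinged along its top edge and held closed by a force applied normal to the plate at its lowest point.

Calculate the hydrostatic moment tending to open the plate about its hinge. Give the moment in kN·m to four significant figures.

γ = 1.565 × 9.81 = 15.35265 kN/m³.
With the apex down, the centroid sits h/3 = 2.21/3 = 0.736667 m below the base (the top edge), so the centroid depth is h_c = 2.23 + 0.736667 = 2.96667 m.
A = ½ × 3.23 × 2.21 = 3.56915 m².
Resultant F = γ·h_c·A = 15.35265 × 2.96667 × 3.56915 = 162.561 kN.
I_c = b·h³/36 = 3.23 × 2.21³/36 = 0.968449 m⁴.
Centre of pressure: y_p = y_c + I_c/(y_c·A) = 2.96667 + 0.968449/(2.96667 × 3.56915) = 2.96667 + 0.0914624 = 3.05813 m along the plane.
The resultant acts 0.736667 + 0.0914624 = 0.828129 m (along the plate) below the hinge at the top edge, so the moment about the hinge is M = F × 0.828129 = 162.561 × 0.828129 = 134.621 kN·m.

M ≈ 134.6 kN·m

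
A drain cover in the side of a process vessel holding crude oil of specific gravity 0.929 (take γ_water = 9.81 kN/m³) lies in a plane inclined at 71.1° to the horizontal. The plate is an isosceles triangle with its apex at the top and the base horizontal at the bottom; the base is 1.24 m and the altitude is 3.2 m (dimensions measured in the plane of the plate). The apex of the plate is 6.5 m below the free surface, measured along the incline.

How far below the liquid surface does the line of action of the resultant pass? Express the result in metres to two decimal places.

h_p = 8.23 m

γ = 0.929 × 9.81 = 9.11349 kN/m³.
Let θ = 71.1° be the plate's angle to the horizontal; measure y along the incline from where the plane meets the free surface. Vertical depth h = y·sinθ with sinθ = 0.946085.
With the apex up, the centroid sits 2h/3 = 2 × 3.2/3 = 2.13333 m below the apex, so y_c = 6.5 + 2.13333 = 8.63333 m and h_c = 8.63333 × 0.946085 = 8.16786 m.
A = ½ × 1.24 × 3.2 = 1.984 m².
Resultant F = γ·h_c·A = 9.11349 × 8.16786 × 1.984 = 147.684 kN.
I_c = b·h³/36 = 1.24 × 3.2³/36 = 1.12868 m⁴.
Centre of pressure: y_p = y_c + I_c/(y_c·A) = 8.63333 + 1.12868/(8.63333 × 1.984) = 8.63333 + 0.0658948 = 8.69922 m along the plane.
Vertically, h_p = y_p·sinθ = 8.69922 × 0.946085 = 8.2302 m.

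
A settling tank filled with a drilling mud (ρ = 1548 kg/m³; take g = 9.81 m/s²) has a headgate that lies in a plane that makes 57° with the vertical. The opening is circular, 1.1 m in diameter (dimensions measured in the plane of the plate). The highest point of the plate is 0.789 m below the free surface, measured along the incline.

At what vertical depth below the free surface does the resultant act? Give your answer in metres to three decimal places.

h_p = 0.760 m

γ = ρg = 1548 × 9.81 / 1000 = 15.18588 kN/m³.
The plate makes 57° with the vertical, i.e. θ = 90° − 57° = 33° to the horizontal. Measuring y along the incline from the free-surface line, vertical depth h = y·sinθ with sinθ = 0.544639.
The centroid is at the centre, 0.55 m below the top of the plate, so y_c = 0.789 + 0.55 = 1.339 m and h_c = 1.339 × 0.544639 = 0.729272 m.
A = π(0.55)² = 0.950332 m².
Resultant F = γ·h_c·A = 15.18588 × 0.729272 × 0.950332 = 10.5246 kN.
I_c = πr⁴/4 = π × 0.55⁴/4 = 0.0718688 m⁴.
Centre of pressure: y_p = y_c + I_c/(y_c·A) = 1.339 + 0.0718688/(1.339 × 0.950332) = 1.339 + 0.0564787 = 1.39548 m along the plane.
Vertically, h_p = y_p·sinθ = 1.39548 × 0.544639 = 0.760033 m.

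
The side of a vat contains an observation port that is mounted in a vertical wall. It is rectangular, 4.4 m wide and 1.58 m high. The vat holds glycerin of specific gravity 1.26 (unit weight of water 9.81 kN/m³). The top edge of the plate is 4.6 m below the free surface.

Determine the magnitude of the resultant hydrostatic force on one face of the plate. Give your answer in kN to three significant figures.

γ = 1.26 × 9.81 = 12.3606 kN/m³.
The centroid lies 1.58/2 = 0.79 m below the top edge, so the centroid depth is h_c = 4.6 + 0.79 = 5.39 m.
A = 4.4 × 1.58 = 6.952 m².
Resultant F = γ·h_c·A = 12.3606 × 5.39 × 6.952 = 463.168 kN.

F ≈ 463 kN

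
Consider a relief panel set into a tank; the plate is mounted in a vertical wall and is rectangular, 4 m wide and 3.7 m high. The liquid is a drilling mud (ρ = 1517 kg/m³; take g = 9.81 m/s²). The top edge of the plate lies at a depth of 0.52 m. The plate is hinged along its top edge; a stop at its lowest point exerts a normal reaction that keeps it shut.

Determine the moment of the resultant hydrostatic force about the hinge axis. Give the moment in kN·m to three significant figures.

γ = ρg = 1517 × 9.81 / 1000 = 14.88177 kN/m³.
The centroid lies 3.7/2 = 1.85 m below the top edge, so the centroid depth is h_c = 0.52 + 1.85 = 2.37 m.
A = 4 × 3.7 = 14.8 m².
Resultant F = γ·h_c·A = 14.88177 × 2.37 × 14.8 = 521.993 kN.
I_c = b·h³/12 = 4 × 3.7³/12 = 16.8843 m⁴.
Centre of pressure: y_p = y_c + I_c/(y_c·A) = 2.37 + 16.8843/(2.37 × 14.8) = 2.37 + 0.481363 = 2.85136 m along the plane.
The resultant acts 1.85 + 0.481363 = 2.33136 m (along the plate) below the hinge at the top edge, so the moment about the hinge is M = F × 2.33136 = 521.993 × 2.33136 = 1216.95 kN·m.

M ≈ 1220 kN·m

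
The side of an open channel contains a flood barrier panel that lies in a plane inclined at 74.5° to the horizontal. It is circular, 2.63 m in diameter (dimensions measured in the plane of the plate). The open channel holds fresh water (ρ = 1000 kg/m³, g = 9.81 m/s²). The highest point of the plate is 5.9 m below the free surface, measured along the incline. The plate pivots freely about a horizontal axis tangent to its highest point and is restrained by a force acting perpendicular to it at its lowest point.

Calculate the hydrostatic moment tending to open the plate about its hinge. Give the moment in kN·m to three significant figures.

γ = ρg = 1000 × 9.81 = 9810 N/m³ = 9.81 kN/m³.
Let θ = 74.5° be the plate's angle to the horizontal; measure y along the incline from where the plane meets the free surface. Vertical depth h = y·sinθ with sinθ = 0.963630.
The centroid is at the centre, 1.315 m below the top of the plate, so y_c = 5.9 + 1.315 = 7.215 m and h_c = 7.215 × 0.963630 = 6.95259 m.
A = π(1.315)² = 5.43252 m².
Resultant F = γ·h_c·A = 9.81 × 6.95259 × 5.43252 = 370.525 kN.
I_c = πr⁴/4 = π × 1.315⁴/4 = 2.34851 m⁴.
Centre of pressure: y_p = y_c + I_c/(y_c·A) = 7.215 + 2.34851/(7.215 × 5.43252) = 7.215 + 0.0599176 = 7.27492 m along the plane.
The resultant acts 1.315 + 0.0599176 = 1.37492 m (along the plate) below the hinge at the top edge, so the moment about the hinge is M = F × 1.37492 = 370.525 × 1.37492 = 509.442 kN·m.

M ≈ 509 kN·m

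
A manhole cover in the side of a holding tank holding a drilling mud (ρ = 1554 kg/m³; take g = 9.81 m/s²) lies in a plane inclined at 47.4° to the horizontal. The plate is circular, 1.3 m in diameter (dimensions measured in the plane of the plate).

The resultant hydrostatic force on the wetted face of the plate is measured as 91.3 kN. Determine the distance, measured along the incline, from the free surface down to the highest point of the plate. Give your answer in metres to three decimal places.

γ = ρg = 1554 × 9.81 / 1000 = 15.24474 kN/m³.
A = π(0.65)² = 1.32732 m².
From F = γ·h_c·A, the centroid depth is h_c = 91.3/(15.24474 × 1.32732) = 4.51206 m.
Let θ = 47.4° be the plate's angle to the horizontal; measure y along the incline from where the plane meets the free surface. Vertical depth h = y·sinθ with sinθ = 0.736097.
Along the incline, y_c = h_c/sinθ = 4.51206/0.736097 = 6.12971 m.
The centroid is at the centre, 0.65 m below the top of the plate, so the highest point sits at y_top = 6.12971 − 0.65 = 5.47971 m along the incline.

y_top ≈ 5.480 m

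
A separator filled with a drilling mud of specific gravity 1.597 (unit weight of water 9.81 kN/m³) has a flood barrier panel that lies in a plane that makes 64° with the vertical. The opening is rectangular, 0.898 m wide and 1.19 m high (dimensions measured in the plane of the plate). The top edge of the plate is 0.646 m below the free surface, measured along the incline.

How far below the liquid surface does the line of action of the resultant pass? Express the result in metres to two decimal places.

h_p = 0.59 m

γ = 1.597 × 9.81 = 15.66657 kN/m³.
The plate makes 64° with the vertical, i.e. θ = 90° − 64° = 26° to the horizontal. Measuring y along the incline from the free-surface line, vertical depth h = y·sinθ with sinθ = 0.438371.
The centroid lies 1.19/2 = 0.595 m below the top edge, so y_c = 0.646 + 0.595 = 1.241 m and h_c = 1.241 × 0.438371 = 0.544018 m.
A = 0.898 × 1.19 = 1.06862 m².
Resultant F = γ·h_c·A = 15.66657 × 0.544018 × 1.06862 = 9.10774 kN.
I_c = b·h³/12 = 0.898 × 1.19³/12 = 0.126106 m⁴.
Centre of pressure: y_p = y_c + I_c/(y_c·A) = 1.241 + 0.126106/(1.241 × 1.06862) = 1.241 + 0.0950913 = 1.33609 m along the plane.
Vertically, h_p = y_p·sinθ = 1.33609 × 0.438371 = 0.585703 m.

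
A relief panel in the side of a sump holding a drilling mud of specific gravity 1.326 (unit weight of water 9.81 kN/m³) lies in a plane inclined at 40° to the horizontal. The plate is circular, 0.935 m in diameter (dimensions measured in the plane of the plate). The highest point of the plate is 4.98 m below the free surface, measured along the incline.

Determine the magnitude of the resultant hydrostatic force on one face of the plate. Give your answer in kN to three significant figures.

F ≈ 31.3 kN

γ = 1.326 × 9.81 = 13.00806 kN/m³.
Let θ = 40° be the plate's angle to the horizontal; measure y along the incline from where the plane meets the free surface. Vertical depth h = y·sinθ with sinθ = 0.642788.
The centroid is at the centre, 0.4675 m below the top of the plate, so y_c = 4.98 + 0.4675 = 5.4475 m and h_c = 5.4475 × 0.642788 = 3.50159 m.
A = π(0.4675)² = 0.686615 m².
Resultant F = γ·h_c·A = 13.00806 × 3.50159 × 0.686615 = 31.2746 kN.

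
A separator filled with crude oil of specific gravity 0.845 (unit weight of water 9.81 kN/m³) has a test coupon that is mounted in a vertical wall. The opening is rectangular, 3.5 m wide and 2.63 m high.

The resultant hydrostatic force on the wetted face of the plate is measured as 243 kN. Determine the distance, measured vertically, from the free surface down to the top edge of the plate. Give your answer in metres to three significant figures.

γ = 0.845 × 9.81 = 8.28945 kN/m³.
A = 3.5 × 2.63 = 9.205 m².
From F = γ·h_c·A, the centroid depth is h_c = 243/(8.28945 × 9.205) = 3.18461 m.
The centroid lies 2.63/2 = 1.315 m below the top edge, so the top edge sits at h_top = 3.18461 − 1.315 = 1.86961 m below the surface.

d_top ≈ 1.87 m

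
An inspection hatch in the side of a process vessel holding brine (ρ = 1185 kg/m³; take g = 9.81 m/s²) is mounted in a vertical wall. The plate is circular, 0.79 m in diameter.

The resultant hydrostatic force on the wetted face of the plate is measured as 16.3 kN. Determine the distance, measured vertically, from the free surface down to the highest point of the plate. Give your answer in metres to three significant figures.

d_top ≈ 2.47 m

γ = ρg = 1185 × 9.81 / 1000 = 11.62485 kN/m³.
A = π(0.395)² = 0.490167 m².
From F = γ·h_c·A, the centroid depth is h_c = 16.3/(11.62485 × 0.490167) = 2.86059 m.
The centroid is at the centre, 0.395 m below the top of the plate, so the highest point sits at h_top = 2.86059 − 0.395 = 2.46559 m below the surface.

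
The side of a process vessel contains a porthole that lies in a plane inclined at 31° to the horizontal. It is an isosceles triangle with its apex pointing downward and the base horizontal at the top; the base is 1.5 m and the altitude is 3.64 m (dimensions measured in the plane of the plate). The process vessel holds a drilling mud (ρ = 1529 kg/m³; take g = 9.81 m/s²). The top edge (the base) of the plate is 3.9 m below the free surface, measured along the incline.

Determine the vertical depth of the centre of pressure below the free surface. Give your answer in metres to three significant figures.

h_p = 2.71 m

γ = ρg = 1529 × 9.81 / 1000 = 14.99949 kN/m³.
Let θ = 31° be the plate's angle to the horizontal; measure y along the incline from where the plane meets the free surface. Vertical depth h = y·sinθ with sinθ = 0.515038.
With the apex down, the centroid sits h/3 = 3.64/3 = 1.21333 m below the base (the top edge), so y_c = 3.9 + 1.21333 = 5.11333 m and h_c = 5.11333 × 0.515038 = 2.63356 m.
A = ½ × 1.5 × 3.64 = 2.73 m².
Resultant F = γ·h_c·A = 14.99949 × 2.63356 × 2.73 = 107.841 kN.
I_c = b·h³/36 = 1.5 × 3.64³/36 = 2.00952 m⁴.
Centre of pressure: y_p = y_c + I_c/(y_c·A) = 5.11333 + 2.00952/(5.11333 × 2.73) = 5.11333 + 0.143955 = 5.25729 m along the plane.
Vertically, h_p = y_p·sinθ = 5.25729 × 0.515038 = 2.7077 m.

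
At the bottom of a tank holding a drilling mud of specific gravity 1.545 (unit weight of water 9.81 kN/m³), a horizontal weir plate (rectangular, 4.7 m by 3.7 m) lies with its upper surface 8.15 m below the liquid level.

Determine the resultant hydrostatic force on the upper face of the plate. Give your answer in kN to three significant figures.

F ≈ 2150 kN

γ = 1.545 × 9.81 = 15.15645 kN/m³.
The plate is horizontal, so pressure is uniform at p = γ·h = 15.15645 × 8.15 = 123.525 kN/m².
A = 4.7 × 3.7 = 17.39 m².
F = p·A = 123.525 × 17.39 = 2148.1 kN.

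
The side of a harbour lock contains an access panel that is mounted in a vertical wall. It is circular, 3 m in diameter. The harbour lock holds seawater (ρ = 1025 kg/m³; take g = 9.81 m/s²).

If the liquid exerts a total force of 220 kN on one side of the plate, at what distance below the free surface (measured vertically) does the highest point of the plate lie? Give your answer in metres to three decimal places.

d_top ≈ 1.595 m

γ = ρg = 1025 × 9.81 / 1000 = 10.05525 kN/m³.
A = π(1.5)² = 7.06858 m².
From F = γ·h_c·A, the centroid depth is h_c = 220/(10.05525 × 7.06858) = 3.09526 m.
The centroid is at the centre, 1.5 m below the top of the plate, so the highest point sits at h_top = 3.09526 − 1.5 = 1.59526 m below the surface.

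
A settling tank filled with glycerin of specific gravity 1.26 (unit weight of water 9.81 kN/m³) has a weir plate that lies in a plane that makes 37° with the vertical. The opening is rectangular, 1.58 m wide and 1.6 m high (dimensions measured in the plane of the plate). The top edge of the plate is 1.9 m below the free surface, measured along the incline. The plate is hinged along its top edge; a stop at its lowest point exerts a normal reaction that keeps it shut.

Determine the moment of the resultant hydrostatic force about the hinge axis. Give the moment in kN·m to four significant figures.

M ≈ 59.23 kN·m

γ = 1.26 × 9.81 = 12.3606 kN/m³.
The plate makes 37° with the vertical, i.e. θ = 90° − 37° = 53° to the horizontal. Measuring y along the incline from the free-surface line, vertical depth h = y·sinθ with sinθ = 0.798636.
The centroid lies 1.6/2 = 0.8 m below the top edge, so y_c = 1.9 + 0.8 = 2.7 m and h_c = 2.7 × 0.798636 = 2.15632 m.
A = 1.58 × 1.6 = 2.528 m².
Resultant F = γ·h_c·A = 12.3606 × 2.15632 × 2.528 = 67.3798 kN.
I_c = b·h³/12 = 1.58 × 1.6³/12 = 0.539307 m⁴.
Centre of pressure: y_p = y_c + I_c/(y_c·A) = 2.7 + 0.539307/(2.7 × 2.528) = 2.7 + 0.0790124 = 2.77901 m along the plane.
The resultant acts 0.8 + 0.0790124 = 0.879012 m (along the plate) below the hinge at the top edge, so the moment about the hinge is M = F × 0.879012 = 67.3798 × 0.879012 = 59.2277 kN·m.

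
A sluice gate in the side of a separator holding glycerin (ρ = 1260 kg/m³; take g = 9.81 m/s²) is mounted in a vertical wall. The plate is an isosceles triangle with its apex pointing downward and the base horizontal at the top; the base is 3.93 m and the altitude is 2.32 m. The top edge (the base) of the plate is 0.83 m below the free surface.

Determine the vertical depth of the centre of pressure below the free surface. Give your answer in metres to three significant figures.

h_p = 1.79 m

γ = ρg = 1260 × 9.81 / 1000 = 12.3606 kN/m³.
With the apex down, the centroid sits h/3 = 2.32/3 = 0.773333 m below the base (the top edge), so the centroid depth is h_c = 0.83 + 0.773333 = 1.60333 m.
A = ½ × 3.93 × 2.32 = 4.5588 m².
Resultant F = γ·h_c·A = 12.3606 × 1.60333 × 4.5588 = 90.3468 kN.
I_c = b·h³/36 = 3.93 × 2.32³/36 = 1.36318 m⁴.
Centre of pressure: y_p = y_c + I_c/(y_c·A) = 1.60333 + 1.36318/(1.60333 × 4.5588) = 1.60333 + 0.1865 = 1.78983 m along the plane.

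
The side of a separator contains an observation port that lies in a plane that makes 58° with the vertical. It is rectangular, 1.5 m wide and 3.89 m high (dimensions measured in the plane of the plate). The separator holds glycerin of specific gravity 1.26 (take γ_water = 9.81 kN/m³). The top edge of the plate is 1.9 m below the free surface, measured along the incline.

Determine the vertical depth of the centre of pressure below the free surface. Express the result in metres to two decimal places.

h_p = 2.21 m

γ = 1.26 × 9.81 = 12.3606 kN/m³.
The plate makes 58° with the vertical, i.e. θ = 90° − 58° = 32° to the horizontal. Measuring y along the incline from the free-surface line, vertical depth h = y·sinθ with sinθ = 0.529919.
The centroid lies 3.89/2 = 1.945 m below the top edge, so y_c = 1.9 + 1.945 = 3.845 m and h_c = 3.845 × 0.529919 = 2.03754 m.
A = 1.5 × 3.89 = 5.835 m².
Resultant F = γ·h_c·A = 12.3606 × 2.03754 × 5.835 = 146.956 kN.
I_c = b·h³/12 = 1.5 × 3.89³/12 = 7.35798 m⁴.
Centre of pressure: y_p = y_c + I_c/(y_c·A) = 3.845 + 7.35798/(3.845 × 5.835) = 3.845 + 0.32796 = 4.17296 m along the plane.
Vertically, h_p = y_p·sinθ = 4.17296 × 0.529919 = 2.21133 m.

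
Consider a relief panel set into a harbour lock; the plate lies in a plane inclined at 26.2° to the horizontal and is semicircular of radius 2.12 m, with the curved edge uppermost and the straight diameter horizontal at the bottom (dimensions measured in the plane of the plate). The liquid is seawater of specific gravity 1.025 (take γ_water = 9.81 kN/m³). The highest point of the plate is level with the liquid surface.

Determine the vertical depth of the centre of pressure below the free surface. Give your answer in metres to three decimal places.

h_p = 0.652 m

γ = 1.025 × 9.81 = 10.05525 kN/m³.
Let θ = 26.2° be the plate's angle to the horizontal; measure y along the incline from where the plane meets the free surface. Vertical depth h = y·sinθ with sinθ = 0.441506.
The centroid lies 4r/(3π) = 0.899756 m above the diameter, so r − 4r/(3π) = 2.12 − 0.899756 = 1.22024 m below the topmost point, so y_c = 1.22024 m and h_c = 1.22024 × 0.441506 = 0.538743 m.
A = πr²/2 = π × 2.12²/2 = 7.05979 m².
Resultant F = γ·h_c·A = 10.05525 × 0.538743 × 7.05979 = 38.2443 kN.
I_c = (π/8 − 8/(9π))·r⁴ = 0.109757 × 2.12⁴ = 2.21705 m⁴.
Centre of pressure: y_p = y_c + I_c/(y_c·A) = 1.22024 + 2.21705/(1.22024 × 7.05979) = 1.22024 + 0.257358 = 1.4776 m along the plane.
Vertically, h_p = y_p·sinθ = 1.4776 × 0.441506 = 0.652369 m.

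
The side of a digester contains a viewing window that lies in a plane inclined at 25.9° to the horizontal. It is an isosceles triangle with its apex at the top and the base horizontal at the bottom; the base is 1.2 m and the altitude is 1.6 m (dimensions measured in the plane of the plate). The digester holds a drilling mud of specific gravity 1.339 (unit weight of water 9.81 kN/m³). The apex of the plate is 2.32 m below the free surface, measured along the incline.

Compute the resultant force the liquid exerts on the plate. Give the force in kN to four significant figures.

γ = 1.339 × 9.81 = 13.13559 kN/m³.
Let θ = 25.9° be the plate's angle to the horizontal; measure y along the incline from where the plane meets the free surface. Vertical depth h = y·sinθ with sinθ = 0.436802.
With the apex up, the centroid sits 2h/3 = 2 × 1.6/3 = 1.06667 m below the apex, so y_c = 2.32 + 1.06667 = 3.38667 m and h_c = 3.38667 × 0.436802 = 1.4793 m.
A = ½ × 1.2 × 1.6 = 0.96 m².
Resultant F = γ·h_c·A = 13.13559 × 1.4793 × 0.96 = 18.6542 kN.

F ≈ 18.65 kN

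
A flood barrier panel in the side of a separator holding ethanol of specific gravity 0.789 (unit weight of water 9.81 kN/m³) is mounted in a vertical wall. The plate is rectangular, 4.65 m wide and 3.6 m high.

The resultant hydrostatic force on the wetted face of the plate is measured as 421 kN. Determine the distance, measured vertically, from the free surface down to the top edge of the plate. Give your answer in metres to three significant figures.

d_top ≈ 1.45 m

γ = 0.789 × 9.81 = 7.74009 kN/m³.
A = 4.65 × 3.6 = 16.74 m².
From F = γ·h_c·A, the centroid depth is h_c = 421/(7.74009 × 16.74) = 3.24923 m.
The centroid lies 3.6/2 = 1.8 m below the top edge, so the top edge sits at h_top = 3.24923 − 1.8 = 1.44923 m below the surface.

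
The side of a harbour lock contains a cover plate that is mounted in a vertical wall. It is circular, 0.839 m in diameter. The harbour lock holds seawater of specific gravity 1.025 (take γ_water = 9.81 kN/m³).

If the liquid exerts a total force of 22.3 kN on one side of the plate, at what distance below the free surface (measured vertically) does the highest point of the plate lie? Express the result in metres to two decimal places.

d_top ≈ 3.59 m

γ = 1.025 × 9.81 = 10.05525 kN/m³.
A = π(0.4195)² = 0.552858 m².
From F = γ·h_c·A, the centroid depth is h_c = 22.3/(10.05525 × 0.552858) = 4.01142 m.
The centroid is at the centre, 0.4195 m below the top of the plate, so the highest point sits at h_top = 4.01142 − 0.4195 = 3.59192 m below the surface.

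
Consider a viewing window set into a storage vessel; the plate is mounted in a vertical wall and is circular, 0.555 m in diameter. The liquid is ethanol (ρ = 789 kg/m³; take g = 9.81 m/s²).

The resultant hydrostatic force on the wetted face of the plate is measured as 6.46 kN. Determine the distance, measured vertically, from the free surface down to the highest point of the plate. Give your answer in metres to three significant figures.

γ = ρg = 789 × 9.81 / 1000 = 7.74009 kN/m³.
A = π(0.2775)² = 0.241922 m².
From F = γ·h_c·A, the centroid depth is h_c = 6.46/(7.74009 × 0.241922) = 3.44994 m.
The centroid is at the centre, 0.2775 m below the top of the plate, so the highest point sits at h_top = 3.44994 − 0.2775 = 3.17244 m below the surface.

d_top ≈ 3.17 m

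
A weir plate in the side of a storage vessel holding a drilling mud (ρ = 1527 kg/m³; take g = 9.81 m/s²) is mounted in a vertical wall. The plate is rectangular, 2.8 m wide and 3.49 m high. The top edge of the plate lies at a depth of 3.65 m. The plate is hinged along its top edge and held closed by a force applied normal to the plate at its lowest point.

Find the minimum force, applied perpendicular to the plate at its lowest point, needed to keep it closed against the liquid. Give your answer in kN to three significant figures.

P ≈ 437 kN

γ = ρg = 1527 × 9.81 / 1000 = 14.97987 kN/m³.
The centroid lies 3.49/2 = 1.745 m below the top edge, so the centroid depth is h_c = 3.65 + 1.745 = 5.395 m.
A = 2.8 × 3.49 = 9.772 m².
Resultant F = γ·h_c·A = 14.97987 × 5.395 × 9.772 = 789.738 kN.
I_c = b·h³/12 = 2.8 × 3.49³/12 = 9.91866 m⁴.
Centre of pressure: y_p = y_c + I_c/(y_c·A) = 5.395 + 9.91866/(5.395 × 9.772) = 5.395 + 0.188139 = 5.58314 m along the plane.
The resultant acts 1.745 + 0.188139 = 1.93314 m (along the plate) below the hinge at the top edge, so the moment about the hinge is M = F × 1.93314 = 789.738 × 1.93314 = 1526.67 kN·m.
A normal force at the bottom, 3.49 m from the hinge, must supply this moment: P = 1526.67/3.49 = 437.441 kN.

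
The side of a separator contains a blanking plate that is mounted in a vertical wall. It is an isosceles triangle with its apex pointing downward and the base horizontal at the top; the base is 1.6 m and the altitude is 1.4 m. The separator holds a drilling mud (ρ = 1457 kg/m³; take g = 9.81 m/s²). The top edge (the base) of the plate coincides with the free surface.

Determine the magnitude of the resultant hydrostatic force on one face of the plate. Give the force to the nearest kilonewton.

F ≈ 7 kN

γ = ρg = 1457 × 9.81 / 1000 = 14.29317 kN/m³.
With the apex down, the centroid sits h/3 = 1.4/3 = 0.466667 m below the base (the top edge), so the centroid depth is h_c = 0.466667 m.
A = ½ × 1.6 × 1.4 = 1.12 m².
Resultant F = γ·h_c·A = 14.29317 × 0.466667 × 1.12 = 7.47057 kN.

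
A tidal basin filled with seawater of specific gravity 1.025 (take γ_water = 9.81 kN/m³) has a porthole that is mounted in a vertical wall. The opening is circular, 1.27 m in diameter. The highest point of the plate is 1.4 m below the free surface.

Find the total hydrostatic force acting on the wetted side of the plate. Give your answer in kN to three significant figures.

γ = 1.025 × 9.81 = 10.05525 kN/m³.
The centroid is at the centre, 0.635 m below the top of the plate, so the centroid depth is h_c = 1.4 + 0.635 = 2.035 m.
A = π(0.635)² = 1.26677 m².
Resultant F = γ·h_c·A = 10.05525 × 2.035 × 1.26677 = 25.9212 kN.

F ≈ 25.9 kN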